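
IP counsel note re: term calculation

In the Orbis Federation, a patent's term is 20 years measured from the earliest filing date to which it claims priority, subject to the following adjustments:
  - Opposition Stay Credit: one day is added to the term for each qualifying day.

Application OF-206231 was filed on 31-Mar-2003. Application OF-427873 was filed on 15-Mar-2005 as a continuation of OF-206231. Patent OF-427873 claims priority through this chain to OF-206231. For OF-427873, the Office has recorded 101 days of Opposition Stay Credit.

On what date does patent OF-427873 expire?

Earliest priority filing: 31 March 2003.
Base term: 31 March 2003 + 20 years → 31 March 2023.
Opposition Stay Credit: +101 days → 10 July 2023.

July 10, 2023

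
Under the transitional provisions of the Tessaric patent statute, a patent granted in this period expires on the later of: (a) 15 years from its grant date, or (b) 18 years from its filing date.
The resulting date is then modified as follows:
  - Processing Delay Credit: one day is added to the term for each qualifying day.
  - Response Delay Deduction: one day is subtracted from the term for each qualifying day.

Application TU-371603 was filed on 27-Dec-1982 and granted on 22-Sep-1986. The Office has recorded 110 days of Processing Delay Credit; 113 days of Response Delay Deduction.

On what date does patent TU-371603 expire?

September 19, 2001

(a) grant + 15 years → 22 September 2001.
(b) filing + 18 years → 27 December 2000.
Later of the two: 22 September 2001.
Processing Delay Credit: +110 days → 10 January 2002.
Response Delay Deduction: −113 days → 19 September 2001.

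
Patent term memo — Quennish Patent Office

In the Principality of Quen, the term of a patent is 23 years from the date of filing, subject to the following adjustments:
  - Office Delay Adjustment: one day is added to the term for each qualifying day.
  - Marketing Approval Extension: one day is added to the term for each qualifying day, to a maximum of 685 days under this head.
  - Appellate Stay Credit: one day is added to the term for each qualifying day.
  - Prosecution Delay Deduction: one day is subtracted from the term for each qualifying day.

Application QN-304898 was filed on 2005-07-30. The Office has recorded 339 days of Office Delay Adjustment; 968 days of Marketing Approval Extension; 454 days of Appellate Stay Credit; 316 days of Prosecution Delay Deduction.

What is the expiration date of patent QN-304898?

October 5, 2031

Base term: filing date + 23 years → 30 July 2028.
Office Delay Adjustment: +339 days → 4 July 2029.
Marketing Approval Extension: 968 days claimed exceeds the 685-day cap, so +685 days → 20 May 2031.
Appellate Stay Credit: +454 days → 16 August 2032.
Prosecution Delay Deduction: −316 days → 5 October 2031.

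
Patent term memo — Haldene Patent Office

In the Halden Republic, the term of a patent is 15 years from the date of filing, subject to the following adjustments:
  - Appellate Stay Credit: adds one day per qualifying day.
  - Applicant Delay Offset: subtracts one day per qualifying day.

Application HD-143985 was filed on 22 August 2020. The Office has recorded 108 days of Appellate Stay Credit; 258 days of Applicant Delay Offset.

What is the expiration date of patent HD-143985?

Base term: filing date + 15 years → 22 August 2035.
Appellate Stay Credit: +108 days → 8 December 2035.
Applicant Delay Offset: −258 days → 25 March 2035.

2035-03-25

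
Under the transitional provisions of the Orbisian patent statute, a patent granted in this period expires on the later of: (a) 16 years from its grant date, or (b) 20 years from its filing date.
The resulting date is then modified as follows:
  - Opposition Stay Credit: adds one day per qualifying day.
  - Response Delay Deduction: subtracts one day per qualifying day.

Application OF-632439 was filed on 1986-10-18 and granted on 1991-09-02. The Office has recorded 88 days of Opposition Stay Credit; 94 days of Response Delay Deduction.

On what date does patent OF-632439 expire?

2007-08-27

(a) grant + 16 years → 2 September 2007.
(b) filing + 20 years → 18 October 2006.
Later of the two: 2 September 2007.
Opposition Stay Credit: +88 days → 29 November 2007.
Response Delay Deduction: −94 days → 27 August 2007.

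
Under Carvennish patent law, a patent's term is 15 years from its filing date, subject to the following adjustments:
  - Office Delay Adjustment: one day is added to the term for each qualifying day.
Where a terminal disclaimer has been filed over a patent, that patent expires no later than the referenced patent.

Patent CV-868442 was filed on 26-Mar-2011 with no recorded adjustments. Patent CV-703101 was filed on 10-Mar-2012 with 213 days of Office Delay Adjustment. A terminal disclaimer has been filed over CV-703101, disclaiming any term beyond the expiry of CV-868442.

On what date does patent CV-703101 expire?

Natural term of CV-703101:
  Base: filing + 15 years → 10 March 2027.
  Office Delay Adjustment: +213 days → 9 October 2027.
Expiry of referenced patent CV-868442:
  Base: filing + 15 years → 26 March 2026.
Terminal disclaimer: CV-703101 expires on the earlier of 9 October 2027 and 26 March 2026.

March 26, 2026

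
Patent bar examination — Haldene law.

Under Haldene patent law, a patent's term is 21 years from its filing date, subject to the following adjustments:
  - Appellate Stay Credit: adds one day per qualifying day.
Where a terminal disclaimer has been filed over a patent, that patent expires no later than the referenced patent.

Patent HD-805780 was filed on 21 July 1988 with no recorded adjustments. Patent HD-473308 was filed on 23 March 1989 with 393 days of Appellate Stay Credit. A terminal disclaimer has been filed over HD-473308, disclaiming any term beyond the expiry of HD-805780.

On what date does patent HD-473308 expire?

2009-07-21

Natural term of HD-473308:
  Base: filing + 21 years → 23 March 2010.
  Appellate Stay Credit: +393 days → 20 April 2011.
Expiry of referenced patent HD-805780:
  Base: filing + 21 years → 21 July 2009.
Terminal disclaimer: HD-473308 expires on the earlier of 20 April 2011 and 21 July 2009.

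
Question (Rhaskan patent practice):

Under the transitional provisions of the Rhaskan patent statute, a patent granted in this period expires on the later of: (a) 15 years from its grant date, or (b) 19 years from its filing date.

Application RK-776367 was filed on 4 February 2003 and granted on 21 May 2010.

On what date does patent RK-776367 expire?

2025-05-21

(a) grant + 15 years → 21 May 2025.
(b) filing + 19 years → 4 February 2022.
Later of the two: 21 May 2025.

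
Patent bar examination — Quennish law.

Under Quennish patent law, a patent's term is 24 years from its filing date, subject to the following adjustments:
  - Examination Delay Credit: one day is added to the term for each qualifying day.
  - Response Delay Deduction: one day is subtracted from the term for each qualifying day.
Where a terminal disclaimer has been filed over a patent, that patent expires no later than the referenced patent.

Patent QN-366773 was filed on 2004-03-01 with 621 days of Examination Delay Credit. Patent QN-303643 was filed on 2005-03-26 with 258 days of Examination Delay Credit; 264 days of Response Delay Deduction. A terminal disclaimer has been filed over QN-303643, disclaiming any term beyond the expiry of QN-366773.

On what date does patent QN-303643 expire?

Natural term of QN-303643:
  Base: filing + 24 years → 26 March 2029.
  Examination Delay Credit: +258 days → 9 December 2029.
  Response Delay Deduction: −264 days → 20 March 2029.
Expiry of referenced patent QN-366773:
  Base: filing + 24 years → 1 March 2028.
  Examination Delay Credit: +621 days → 12 November 2029.
Terminal disclaimer: QN-303643 expires on the earlier of 20 March 2029 and 12 November 2029.

2029-03-20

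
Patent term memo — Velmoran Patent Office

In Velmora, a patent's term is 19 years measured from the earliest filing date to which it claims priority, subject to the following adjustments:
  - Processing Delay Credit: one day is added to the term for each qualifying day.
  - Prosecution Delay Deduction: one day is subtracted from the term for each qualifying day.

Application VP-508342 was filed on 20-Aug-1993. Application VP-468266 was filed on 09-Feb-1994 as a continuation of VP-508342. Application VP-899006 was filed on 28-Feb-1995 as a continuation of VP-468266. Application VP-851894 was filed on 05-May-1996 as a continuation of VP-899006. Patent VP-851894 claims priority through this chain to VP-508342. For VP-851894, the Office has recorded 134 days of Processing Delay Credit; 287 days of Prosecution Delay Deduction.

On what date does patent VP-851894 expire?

Earliest priority filing: 20 August 1993.
Base term: 20 August 1993 + 19 years → 20 August 2012.
Processing Delay Credit: +134 days → 1 January 2013.
Prosecution Delay Deduction: −287 days → 20 March 2012.

March 20, 2012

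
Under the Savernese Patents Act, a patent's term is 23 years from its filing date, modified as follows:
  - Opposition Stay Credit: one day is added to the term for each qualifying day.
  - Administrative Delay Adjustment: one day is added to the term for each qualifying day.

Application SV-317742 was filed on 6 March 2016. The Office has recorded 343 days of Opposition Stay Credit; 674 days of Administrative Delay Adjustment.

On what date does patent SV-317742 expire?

December 17, 2041

Base term: filing date + 23 years → 6 March 2039.
Opposition Stay Credit: +343 days → 12 February 2040.
Administrative Delay Adjustment: +674 days → 17 December 2041.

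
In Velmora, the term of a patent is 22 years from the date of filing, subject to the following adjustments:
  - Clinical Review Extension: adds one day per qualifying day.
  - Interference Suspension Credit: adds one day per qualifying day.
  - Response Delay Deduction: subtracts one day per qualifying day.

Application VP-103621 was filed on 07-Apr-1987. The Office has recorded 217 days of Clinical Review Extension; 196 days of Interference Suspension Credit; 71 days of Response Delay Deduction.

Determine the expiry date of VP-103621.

Base term: filing date + 22 years → 7 April 2009.
Clinical Review Extension: +217 days → 10 November 2009.
Interference Suspension Credit: +196 days → 25 May 2010.
Response Delay Deduction: −71 days → 15 March 2010.

2010-03-15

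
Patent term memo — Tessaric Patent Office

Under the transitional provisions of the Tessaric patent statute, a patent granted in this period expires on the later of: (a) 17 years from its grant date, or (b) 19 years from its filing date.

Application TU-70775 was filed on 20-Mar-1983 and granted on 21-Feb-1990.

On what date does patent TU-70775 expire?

2007-02-21

(a) grant + 17 years → 21 February 2007.
(b) filing + 19 years → 20 March 2002.
Later of the two: 21 February 2007.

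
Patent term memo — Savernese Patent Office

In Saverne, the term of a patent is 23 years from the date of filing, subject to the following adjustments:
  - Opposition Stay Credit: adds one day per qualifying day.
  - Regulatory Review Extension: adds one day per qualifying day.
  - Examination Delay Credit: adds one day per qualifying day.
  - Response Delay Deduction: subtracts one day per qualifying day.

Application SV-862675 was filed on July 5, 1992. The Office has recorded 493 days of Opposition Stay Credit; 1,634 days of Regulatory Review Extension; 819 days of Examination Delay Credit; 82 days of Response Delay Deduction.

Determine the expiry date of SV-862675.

2023-05-08

Base term: filing date + 23 years → 5 July 2015.
Opposition Stay Credit: +493 days → 9 November 2016.
Regulatory Review Extension: +1634 days → 1 May 2021.
Examination Delay Credit: +819 days → 29 July 2023.
Response Delay Deduction: −82 days → 8 May 2023.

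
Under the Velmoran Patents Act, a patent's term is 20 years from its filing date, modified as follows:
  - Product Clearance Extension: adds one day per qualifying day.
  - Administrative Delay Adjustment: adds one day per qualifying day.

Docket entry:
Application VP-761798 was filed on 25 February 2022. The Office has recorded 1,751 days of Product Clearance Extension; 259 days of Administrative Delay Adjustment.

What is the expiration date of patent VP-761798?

2047-08-28

Base term: filing date + 20 years → 25 February 2042.
Product Clearance Extension: +1751 days → 12 December 2046.
Administrative Delay Adjustment: +259 days → 28 August 2047.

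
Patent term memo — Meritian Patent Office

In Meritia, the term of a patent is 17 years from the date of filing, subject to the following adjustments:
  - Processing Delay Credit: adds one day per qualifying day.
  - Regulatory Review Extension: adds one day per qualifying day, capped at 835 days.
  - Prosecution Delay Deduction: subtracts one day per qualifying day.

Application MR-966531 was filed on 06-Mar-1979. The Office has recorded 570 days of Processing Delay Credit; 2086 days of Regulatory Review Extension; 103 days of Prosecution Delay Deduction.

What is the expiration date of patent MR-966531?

September 29, 1999

Base term: filing date + 17 years → 6 March 1996.
Processing Delay Credit: +570 days → 27 September 1997.
Regulatory Review Extension: 2086 days claimed exceeds the 835-day cap, so +835 days → 10 January 2000.
Prosecution Delay Deduction: −103 days → 29 September 1999.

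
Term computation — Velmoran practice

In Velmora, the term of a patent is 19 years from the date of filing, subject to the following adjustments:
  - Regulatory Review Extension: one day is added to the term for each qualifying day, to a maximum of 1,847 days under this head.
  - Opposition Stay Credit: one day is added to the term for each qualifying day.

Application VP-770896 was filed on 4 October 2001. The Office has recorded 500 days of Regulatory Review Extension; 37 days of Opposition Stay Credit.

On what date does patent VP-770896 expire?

Base term: filing date + 19 years → 4 October 2020.
Regulatory Review Extension: 500 days (within the 1847-day cap) → +500 days → 16 February 2022.
Opposition Stay Credit: +37 days → 25 March 2022.

2022-03-25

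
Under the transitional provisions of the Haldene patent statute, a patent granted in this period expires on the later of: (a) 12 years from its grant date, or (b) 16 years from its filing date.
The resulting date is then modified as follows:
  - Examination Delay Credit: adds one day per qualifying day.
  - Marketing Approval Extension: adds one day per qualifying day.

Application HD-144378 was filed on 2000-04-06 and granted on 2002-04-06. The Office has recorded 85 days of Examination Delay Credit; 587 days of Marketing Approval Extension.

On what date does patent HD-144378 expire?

(a) grant + 12 years → 6 April 2014.
(b) filing + 16 years → 6 April 2016.
Later of the two: 6 April 2016.
Examination Delay Credit: +85 days → 30 June 2016.
Marketing Approval Extension: +587 days → 7 February 2018.

2018-02-07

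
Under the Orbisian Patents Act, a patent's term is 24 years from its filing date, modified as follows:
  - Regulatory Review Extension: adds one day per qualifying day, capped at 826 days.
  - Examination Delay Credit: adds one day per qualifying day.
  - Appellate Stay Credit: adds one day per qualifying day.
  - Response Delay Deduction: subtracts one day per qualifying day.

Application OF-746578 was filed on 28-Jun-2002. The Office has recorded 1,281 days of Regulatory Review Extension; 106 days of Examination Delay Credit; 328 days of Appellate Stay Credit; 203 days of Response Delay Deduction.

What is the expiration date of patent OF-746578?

Base term: filing date + 24 years → 28 June 2026.
Regulatory Review Extension: 1281 days claimed exceeds the 826-day cap, so +826 days → 1 October 2028.
Examination Delay Credit: +106 days → 15 January 2029.
Appellate Stay Credit: +328 days → 9 December 2029.
Response Delay Deduction: −203 days → 20 May 2029.

May 20, 2029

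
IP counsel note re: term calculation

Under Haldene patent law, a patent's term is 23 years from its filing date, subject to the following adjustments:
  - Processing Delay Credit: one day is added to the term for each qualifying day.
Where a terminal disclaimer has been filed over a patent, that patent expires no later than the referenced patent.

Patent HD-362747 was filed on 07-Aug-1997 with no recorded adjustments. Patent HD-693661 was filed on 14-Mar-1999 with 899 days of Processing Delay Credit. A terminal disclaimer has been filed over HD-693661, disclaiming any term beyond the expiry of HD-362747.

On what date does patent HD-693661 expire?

Natural term of HD-693661:
  Base: filing + 23 years → 14 March 2022.
  Processing Delay Credit: +899 days → 29 August 2024.
Expiry of referenced patent HD-362747:
  Base: filing + 23 years → 7 August 2020.
Terminal disclaimer: HD-693661 expires on the earlier of 29 August 2024 and 7 August 2020.

2020-08-07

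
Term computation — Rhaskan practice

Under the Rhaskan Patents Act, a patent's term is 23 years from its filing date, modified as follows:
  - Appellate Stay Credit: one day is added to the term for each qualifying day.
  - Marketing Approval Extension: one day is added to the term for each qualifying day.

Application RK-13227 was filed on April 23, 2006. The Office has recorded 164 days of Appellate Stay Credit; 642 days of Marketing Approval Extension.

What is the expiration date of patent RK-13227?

Base term: filing date + 23 years → 23 April 2029.
Appellate Stay Credit: +164 days → 4 October 2029.
Marketing Approval Extension: +642 days → 8 July 2031.

2031-07-08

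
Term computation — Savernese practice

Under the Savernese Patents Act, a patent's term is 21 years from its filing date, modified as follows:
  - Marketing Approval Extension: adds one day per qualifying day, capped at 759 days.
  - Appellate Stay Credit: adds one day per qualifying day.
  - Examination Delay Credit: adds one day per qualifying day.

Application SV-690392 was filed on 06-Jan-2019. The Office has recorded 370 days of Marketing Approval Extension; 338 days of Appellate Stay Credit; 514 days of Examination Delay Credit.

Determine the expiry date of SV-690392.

May 12, 2043

Base term: filing date + 21 years → 6 January 2040.
Marketing Approval Extension: 370 days (within the 759-day cap) → +370 days → 10 January 2041.
Appellate Stay Credit: +338 days → 14 December 2041.
Examination Delay Credit: +514 days → 12 May 2043.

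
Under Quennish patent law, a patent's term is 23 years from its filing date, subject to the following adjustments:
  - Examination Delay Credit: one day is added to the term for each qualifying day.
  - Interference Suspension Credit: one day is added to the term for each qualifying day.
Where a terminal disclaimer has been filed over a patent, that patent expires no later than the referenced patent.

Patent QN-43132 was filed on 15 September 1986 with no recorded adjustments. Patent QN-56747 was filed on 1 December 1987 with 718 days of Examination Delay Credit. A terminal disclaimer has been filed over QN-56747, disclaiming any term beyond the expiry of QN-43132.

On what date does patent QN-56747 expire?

September 15, 2009

Natural term of QN-56747:
  Base: filing + 23 years → 1 December 2010.
  Examination Delay Credit: +718 days → 18 November 2012.
Expiry of referenced patent QN-43132:
  Base: filing + 23 years → 15 September 2009.
Terminal disclaimer: QN-56747 expires on the earlier of 18 November 2012 and 15 September 2009.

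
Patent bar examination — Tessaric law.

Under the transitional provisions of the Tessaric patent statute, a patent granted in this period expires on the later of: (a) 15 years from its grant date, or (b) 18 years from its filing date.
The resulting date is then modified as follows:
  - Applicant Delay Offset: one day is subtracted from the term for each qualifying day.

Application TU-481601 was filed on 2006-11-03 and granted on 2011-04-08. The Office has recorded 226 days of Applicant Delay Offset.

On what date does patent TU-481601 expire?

August 25, 2025

(a) grant + 15 years → 8 April 2026.
(b) filing + 18 years → 3 November 2024.
Later of the two: 8 April 2026.
Applicant Delay Offset: −226 days → 25 August 2025.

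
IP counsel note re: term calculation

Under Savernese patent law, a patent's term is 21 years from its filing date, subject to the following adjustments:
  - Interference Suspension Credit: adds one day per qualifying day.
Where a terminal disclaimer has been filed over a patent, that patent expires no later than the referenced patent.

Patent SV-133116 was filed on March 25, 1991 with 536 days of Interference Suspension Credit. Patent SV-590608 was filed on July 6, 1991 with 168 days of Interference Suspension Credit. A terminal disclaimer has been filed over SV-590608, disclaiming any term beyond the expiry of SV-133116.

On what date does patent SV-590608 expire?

December 21, 2012

Natural term of SV-590608:
  Base: filing + 21 years → 6 July 2012.
  Interference Suspension Credit: +168 days → 21 December 2012.
Expiry of referenced patent SV-133116:
  Base: filing + 21 years → 25 March 2012.
  Interference Suspension Credit: +536 days → 12 September 2013.
Terminal disclaimer: SV-590608 expires on the earlier of 21 December 2012 and 12 September 2013.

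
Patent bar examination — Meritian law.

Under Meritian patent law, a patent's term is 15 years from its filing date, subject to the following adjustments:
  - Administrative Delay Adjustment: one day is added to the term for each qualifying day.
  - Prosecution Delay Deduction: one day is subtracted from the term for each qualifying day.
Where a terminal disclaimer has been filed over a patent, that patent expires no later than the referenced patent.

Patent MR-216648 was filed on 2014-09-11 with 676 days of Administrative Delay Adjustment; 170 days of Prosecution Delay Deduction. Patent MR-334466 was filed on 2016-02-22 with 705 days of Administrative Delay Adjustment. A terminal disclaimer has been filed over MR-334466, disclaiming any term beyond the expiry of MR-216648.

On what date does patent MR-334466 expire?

2031-01-30

Natural term of MR-334466:
  Base: filing + 15 years → 22 February 2031.
  Administrative Delay Adjustment: +705 days → 27 January 2033.
Expiry of referenced patent MR-216648:
  Base: filing + 15 years → 11 September 2029.
  Administrative Delay Adjustment: +676 days → 19 July 2031.
  Prosecution Delay Deduction: −170 days → 30 January 2031.
Terminal disclaimer: MR-334466 expires on the earlier of 27 January 2033 and 30 January 2031.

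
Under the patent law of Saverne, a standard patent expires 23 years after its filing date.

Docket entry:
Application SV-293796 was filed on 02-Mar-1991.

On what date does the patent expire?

2014-03-02

Filing date + 23 years → 2 March 2014.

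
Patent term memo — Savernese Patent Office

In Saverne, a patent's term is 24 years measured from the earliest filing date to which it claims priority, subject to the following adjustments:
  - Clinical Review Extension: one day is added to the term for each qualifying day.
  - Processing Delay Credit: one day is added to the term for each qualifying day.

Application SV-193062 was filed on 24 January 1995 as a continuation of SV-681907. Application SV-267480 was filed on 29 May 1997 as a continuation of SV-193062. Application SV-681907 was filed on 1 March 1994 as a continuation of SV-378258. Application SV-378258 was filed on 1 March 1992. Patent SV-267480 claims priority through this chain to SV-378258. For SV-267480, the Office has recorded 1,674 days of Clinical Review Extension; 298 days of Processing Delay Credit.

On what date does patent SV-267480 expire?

2021-07-25

Earliest priority filing: 1 March 1992.
Base term: 1 March 1992 + 24 years → 1 March 2016.
Clinical Review Extension: +1674 days → 30 September 2020.
Processing Delay Credit: +298 days → 25 July 2021.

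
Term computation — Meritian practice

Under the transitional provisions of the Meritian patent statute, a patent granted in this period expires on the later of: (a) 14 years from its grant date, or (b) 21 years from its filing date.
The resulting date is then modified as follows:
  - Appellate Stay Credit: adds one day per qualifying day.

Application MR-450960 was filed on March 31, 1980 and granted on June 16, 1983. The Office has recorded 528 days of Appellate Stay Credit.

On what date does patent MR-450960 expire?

September 10, 2002

(a) grant + 14 years → 16 June 1997.
(b) filing + 21 years → 31 March 2001.
Later of the two: 31 March 2001.
Appellate Stay Credit: +528 days → 10 September 2002.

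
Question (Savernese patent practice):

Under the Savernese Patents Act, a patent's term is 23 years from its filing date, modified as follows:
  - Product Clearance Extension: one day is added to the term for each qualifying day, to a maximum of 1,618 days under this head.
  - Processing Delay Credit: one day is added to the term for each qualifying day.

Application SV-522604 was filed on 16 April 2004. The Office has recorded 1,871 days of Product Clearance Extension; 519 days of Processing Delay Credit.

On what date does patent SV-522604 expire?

2033-02-20

Base term: filing date + 23 years → 16 April 2027.
Product Clearance Extension: 1871 days claimed exceeds the 1618-day cap, so +1618 days → 20 September 2031.
Processing Delay Credit: +519 days → 20 February 2033.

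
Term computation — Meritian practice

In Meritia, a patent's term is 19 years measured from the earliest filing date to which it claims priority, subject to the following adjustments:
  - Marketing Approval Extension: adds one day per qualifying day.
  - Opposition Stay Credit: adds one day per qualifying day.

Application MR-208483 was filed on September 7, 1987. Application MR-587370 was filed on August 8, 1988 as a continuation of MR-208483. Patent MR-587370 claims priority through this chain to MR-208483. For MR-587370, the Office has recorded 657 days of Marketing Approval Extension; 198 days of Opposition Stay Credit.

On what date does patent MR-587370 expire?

Earliest priority filing: 7 September 1987.
Base term: 7 September 1987 + 19 years → 7 September 2006.
Marketing Approval Extension: +657 days → 25 June 2008.
Opposition Stay Credit: +198 days → 9 January 2009.

2009-01-09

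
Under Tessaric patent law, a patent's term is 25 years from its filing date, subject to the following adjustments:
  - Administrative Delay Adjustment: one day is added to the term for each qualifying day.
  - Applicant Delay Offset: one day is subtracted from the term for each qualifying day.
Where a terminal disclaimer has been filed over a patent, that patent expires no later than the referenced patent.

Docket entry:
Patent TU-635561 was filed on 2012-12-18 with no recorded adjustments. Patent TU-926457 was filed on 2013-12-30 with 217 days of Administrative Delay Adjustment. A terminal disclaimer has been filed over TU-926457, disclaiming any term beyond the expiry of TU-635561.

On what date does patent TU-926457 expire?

Natural term of TU-926457:
  Base: filing + 25 years → 30 December 2038.
  Administrative Delay Adjustment: +217 days → 4 August 2039.
Expiry of referenced patent TU-635561:
  Base: filing + 25 years → 18 December 2037.
Terminal disclaimer: TU-926457 expires on the earlier of 4 August 2039 and 18 December 2037.

2037-12-18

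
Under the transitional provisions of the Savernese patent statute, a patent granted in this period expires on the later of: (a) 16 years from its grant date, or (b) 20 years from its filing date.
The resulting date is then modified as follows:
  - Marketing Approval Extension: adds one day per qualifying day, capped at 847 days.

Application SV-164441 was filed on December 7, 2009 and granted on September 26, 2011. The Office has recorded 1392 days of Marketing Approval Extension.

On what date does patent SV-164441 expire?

(a) grant + 16 years → 26 September 2027.
(b) filing + 20 years → 7 December 2029.
Later of the two: 7 December 2029.
Marketing Approval Extension: 1392 days claimed exceeds the 847-day cap, so +847 days → 2 April 2032.

April 2, 2032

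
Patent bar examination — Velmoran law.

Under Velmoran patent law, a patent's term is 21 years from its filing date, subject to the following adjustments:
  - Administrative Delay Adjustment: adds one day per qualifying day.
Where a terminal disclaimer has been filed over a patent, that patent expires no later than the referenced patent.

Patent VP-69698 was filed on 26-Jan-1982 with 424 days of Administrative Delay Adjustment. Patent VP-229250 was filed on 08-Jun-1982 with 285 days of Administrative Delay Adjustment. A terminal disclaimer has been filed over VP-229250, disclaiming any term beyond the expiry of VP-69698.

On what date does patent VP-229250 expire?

March 19, 2004

Natural term of VP-229250:
  Base: filing + 21 years → 8 June 2003.
  Administrative Delay Adjustment: +285 days → 19 March 2004.
Expiry of referenced patent VP-69698:
  Base: filing + 21 years → 26 January 2003.
  Administrative Delay Adjustment: +424 days → 25 March 2004.
Terminal disclaimer: VP-229250 expires on the earlier of 19 March 2004 and 25 March 2004.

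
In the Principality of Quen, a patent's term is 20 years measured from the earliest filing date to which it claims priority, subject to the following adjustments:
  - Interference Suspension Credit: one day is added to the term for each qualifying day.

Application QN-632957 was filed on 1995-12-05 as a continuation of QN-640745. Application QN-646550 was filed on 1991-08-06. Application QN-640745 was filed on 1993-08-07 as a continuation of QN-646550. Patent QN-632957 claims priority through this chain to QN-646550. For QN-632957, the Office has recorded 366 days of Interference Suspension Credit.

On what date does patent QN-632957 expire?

Earliest priority filing: 6 August 1991.
Base term: 6 August 1991 + 20 years → 6 August 2011.
Interference Suspension Credit: +366 days → 6 August 2012.

August 6, 2012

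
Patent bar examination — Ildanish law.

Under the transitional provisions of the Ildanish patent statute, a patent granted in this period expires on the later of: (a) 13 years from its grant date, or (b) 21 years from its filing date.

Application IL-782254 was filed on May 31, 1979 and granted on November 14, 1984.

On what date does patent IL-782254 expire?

(a) grant + 13 years → 14 November 1997.
(b) filing + 21 years → 31 May 2000.
Later of the two: 31 May 2000.

2000-05-31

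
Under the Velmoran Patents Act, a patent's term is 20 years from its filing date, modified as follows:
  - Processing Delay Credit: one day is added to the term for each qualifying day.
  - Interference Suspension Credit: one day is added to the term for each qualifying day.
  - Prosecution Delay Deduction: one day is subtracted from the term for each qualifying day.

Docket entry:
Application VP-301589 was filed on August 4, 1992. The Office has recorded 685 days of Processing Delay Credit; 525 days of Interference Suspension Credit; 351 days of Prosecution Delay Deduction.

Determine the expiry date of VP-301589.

2014-12-11

Base term: filing date + 20 years → 4 August 2012.
Processing Delay Credit: +685 days → 20 June 2014.
Interference Suspension Credit: +525 days → 27 November 2015.
Prosecution Delay Deduction: −351 days → 11 December 2014.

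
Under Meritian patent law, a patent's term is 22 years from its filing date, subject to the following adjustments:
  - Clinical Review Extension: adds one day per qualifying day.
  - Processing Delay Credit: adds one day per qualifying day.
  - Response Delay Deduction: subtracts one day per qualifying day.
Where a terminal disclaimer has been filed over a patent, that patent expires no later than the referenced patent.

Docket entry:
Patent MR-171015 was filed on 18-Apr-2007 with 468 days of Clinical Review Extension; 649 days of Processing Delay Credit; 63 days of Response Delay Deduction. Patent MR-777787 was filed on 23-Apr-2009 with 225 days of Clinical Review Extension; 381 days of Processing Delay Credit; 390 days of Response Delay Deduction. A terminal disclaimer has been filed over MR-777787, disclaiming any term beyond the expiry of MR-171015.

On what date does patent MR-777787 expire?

Natural term of MR-777787:
  Base: filing + 22 years → 23 April 2031.
  Clinical Review Extension: +225 days → 4 December 2031.
  Processing Delay Credit: +381 days → 19 December 2032.
  Response Delay Deduction: −390 days → 25 November 2031.
Expiry of referenced patent MR-171015:
  Base: filing + 22 years → 18 April 2029.
  Clinical Review Extension: +468 days → 30 July 2030.
  Processing Delay Credit: +649 days → 9 May 2032.
  Response Delay Deduction: −63 days → 7 March 2032.
Terminal disclaimer: MR-777787 expires on the earlier of 25 November 2031 and 7 March 2032.

2031-11-25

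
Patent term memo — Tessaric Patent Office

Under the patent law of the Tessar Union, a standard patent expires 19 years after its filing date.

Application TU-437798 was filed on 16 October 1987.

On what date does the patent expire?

October 16, 2006

Filing date + 19 years → 16 October 2006.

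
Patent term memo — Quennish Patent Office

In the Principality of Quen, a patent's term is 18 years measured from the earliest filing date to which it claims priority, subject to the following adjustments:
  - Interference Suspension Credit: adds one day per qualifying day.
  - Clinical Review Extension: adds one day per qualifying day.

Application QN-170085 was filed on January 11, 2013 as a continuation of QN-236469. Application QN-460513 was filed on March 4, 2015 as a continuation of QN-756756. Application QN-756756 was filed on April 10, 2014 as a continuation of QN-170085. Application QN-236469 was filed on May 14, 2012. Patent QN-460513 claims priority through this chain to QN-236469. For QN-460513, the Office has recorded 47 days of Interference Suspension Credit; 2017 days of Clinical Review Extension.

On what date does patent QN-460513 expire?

January 7, 2036

Earliest priority filing: 14 May 2012.
Base term: 14 May 2012 + 18 years → 14 May 2030.
Interference Suspension Credit: +47 days → 30 June 2030.
Clinical Review Extension: +2017 days → 7 January 2036.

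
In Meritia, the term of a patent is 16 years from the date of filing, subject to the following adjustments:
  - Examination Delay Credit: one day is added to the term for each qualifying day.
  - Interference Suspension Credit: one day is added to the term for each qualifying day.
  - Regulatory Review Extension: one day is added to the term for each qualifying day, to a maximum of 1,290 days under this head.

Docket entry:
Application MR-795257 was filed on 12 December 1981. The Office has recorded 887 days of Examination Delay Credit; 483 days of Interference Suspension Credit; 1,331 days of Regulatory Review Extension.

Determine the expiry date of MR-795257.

March 25, 2005

Base term: filing date + 16 years → 12 December 1997.
Examination Delay Credit: +887 days → 17 May 2000.
Interference Suspension Credit: +483 days → 12 September 2001.
Regulatory Review Extension: 1331 days claimed exceeds the 1290-day cap, so +1290 days → 25 March 2005.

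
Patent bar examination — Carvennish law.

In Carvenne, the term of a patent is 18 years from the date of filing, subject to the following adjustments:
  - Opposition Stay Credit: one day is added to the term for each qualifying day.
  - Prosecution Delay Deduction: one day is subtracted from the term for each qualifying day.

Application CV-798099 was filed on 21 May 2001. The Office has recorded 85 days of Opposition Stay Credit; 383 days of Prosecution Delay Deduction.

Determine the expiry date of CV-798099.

July 27, 2018

Base term: filing date + 18 years → 21 May 2019.
Opposition Stay Credit: +85 days → 14 August 2019.
Prosecution Delay Deduction: −383 days → 27 July 2018.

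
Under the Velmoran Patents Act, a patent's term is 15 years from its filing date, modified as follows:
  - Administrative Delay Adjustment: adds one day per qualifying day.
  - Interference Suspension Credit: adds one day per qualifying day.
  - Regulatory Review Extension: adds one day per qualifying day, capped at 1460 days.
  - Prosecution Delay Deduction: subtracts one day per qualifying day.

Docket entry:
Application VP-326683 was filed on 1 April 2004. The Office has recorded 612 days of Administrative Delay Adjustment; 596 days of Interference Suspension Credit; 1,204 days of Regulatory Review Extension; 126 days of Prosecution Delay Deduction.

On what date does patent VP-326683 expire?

2025-07-04

Base term: filing date + 15 years → 1 April 2019.
Administrative Delay Adjustment: +612 days → 3 December 2020.
Interference Suspension Credit: +596 days → 22 July 2022.
Regulatory Review Extension: 1204 days (within the 1460-day cap) → +1204 days → 7 November 2025.
Prosecution Delay Deduction: −126 days → 4 July 2025.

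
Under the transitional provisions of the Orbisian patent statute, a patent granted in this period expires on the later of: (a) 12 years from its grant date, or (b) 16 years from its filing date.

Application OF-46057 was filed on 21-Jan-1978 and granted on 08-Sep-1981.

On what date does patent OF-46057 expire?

(a) grant + 12 years → 8 September 1993.
(b) filing + 16 years → 21 January 1994.
Later of the two: 21 January 1994.

1994-01-21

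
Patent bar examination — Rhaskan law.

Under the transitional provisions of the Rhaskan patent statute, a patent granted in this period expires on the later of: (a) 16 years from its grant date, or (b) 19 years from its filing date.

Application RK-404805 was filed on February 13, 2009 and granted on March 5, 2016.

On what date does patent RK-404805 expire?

(a) grant + 16 years → 5 March 2032.
(b) filing + 19 years → 13 February 2028.
Later of the two: 5 March 2032.

March 5, 2032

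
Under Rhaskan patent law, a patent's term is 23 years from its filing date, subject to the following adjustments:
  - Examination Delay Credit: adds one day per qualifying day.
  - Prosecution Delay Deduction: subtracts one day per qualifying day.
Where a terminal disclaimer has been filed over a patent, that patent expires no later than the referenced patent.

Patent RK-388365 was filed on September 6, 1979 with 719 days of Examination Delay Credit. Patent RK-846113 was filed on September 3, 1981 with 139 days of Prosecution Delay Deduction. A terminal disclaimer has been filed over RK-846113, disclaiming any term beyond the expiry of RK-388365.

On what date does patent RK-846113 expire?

2004-04-17

Natural term of RK-846113:
  Base: filing + 23 years → 3 September 2004.
  Prosecution Delay Deduction: −139 days → 17 April 2004.
Expiry of referenced patent RK-388365:
  Base: filing + 23 years → 6 September 2002.
  Examination Delay Credit: +719 days → 25 August 2004.
Terminal disclaimer: RK-846113 expires on the earlier of 17 April 2004 and 25 August 2004.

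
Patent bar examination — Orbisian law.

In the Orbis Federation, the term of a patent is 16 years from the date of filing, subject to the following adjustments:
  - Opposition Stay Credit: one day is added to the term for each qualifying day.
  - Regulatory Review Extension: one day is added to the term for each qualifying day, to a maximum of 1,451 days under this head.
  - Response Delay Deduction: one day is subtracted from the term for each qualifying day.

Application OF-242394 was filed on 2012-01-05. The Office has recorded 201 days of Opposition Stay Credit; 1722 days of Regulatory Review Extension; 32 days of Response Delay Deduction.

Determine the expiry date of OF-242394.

June 12, 2032

Base term: filing date + 16 years → 5 January 2028.
Opposition Stay Credit: +201 days → 24 July 2028.
Regulatory Review Extension: 1722 days claimed exceeds the 1451-day cap, so +1451 days → 14 July 2032.
Response Delay Deduction: −32 days → 12 June 2032.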